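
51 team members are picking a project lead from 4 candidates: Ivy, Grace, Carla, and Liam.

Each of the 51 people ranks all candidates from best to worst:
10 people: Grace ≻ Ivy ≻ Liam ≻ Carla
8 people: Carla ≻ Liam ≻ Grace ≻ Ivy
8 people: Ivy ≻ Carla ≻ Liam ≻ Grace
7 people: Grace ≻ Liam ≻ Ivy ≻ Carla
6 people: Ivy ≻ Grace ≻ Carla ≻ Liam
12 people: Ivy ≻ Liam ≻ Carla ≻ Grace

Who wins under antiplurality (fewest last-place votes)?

Liam

Last-place votes: Ivy 8, Grace 20, Carla 17, Liam 6.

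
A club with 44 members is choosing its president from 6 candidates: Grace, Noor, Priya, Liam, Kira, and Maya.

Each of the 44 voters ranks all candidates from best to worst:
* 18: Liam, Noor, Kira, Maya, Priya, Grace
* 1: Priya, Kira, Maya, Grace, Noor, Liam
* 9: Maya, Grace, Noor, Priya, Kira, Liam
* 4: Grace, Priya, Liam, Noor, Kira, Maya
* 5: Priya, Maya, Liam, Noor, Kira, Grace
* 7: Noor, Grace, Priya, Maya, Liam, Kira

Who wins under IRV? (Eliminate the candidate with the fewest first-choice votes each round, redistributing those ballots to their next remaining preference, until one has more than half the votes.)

Priya

Round 1: Grace 4, Noor 7, Priya 6, Liam 18, Kira 0, Maya 9. Kira eliminated.
Round 2: Grace 4, Noor 7, Priya 6, Liam 18, Maya 9. Grace eliminated.
Round 3: Noor 7, Priya 10, Liam 18, Maya 9. Noor eliminated.
Round 4: Priya 17, Liam 18, Maya 9. Maya eliminated.
Round 5: Priya 26, Liam 18. Priya has a majority (≥23).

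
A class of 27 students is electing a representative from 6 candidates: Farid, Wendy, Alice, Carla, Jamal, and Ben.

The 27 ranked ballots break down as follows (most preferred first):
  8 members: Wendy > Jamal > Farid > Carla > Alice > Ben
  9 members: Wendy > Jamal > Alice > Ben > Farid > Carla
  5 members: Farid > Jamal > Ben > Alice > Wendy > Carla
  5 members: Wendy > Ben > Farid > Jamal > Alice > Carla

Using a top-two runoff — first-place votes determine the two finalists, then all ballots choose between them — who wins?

Wendy

Round 1 first-place votes: Farid 5, Wendy 22, Alice 0, Carla 0, Jamal 0, Ben 0. Wendy and Farid advance.
Runoff: Wendy is ranked above Farid on 22 ballots, Farid above Wendy on 5.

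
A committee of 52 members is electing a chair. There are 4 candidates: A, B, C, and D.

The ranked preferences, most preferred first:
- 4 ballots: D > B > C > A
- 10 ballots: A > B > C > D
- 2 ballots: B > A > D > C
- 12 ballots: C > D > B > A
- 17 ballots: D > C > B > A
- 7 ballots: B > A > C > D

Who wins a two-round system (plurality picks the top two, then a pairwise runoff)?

C

Round 1 first-place votes: A 10, B 9, C 12, D 21. D and C advance.
Runoff: D is ranked above C on 23 ballots, C above D on 29.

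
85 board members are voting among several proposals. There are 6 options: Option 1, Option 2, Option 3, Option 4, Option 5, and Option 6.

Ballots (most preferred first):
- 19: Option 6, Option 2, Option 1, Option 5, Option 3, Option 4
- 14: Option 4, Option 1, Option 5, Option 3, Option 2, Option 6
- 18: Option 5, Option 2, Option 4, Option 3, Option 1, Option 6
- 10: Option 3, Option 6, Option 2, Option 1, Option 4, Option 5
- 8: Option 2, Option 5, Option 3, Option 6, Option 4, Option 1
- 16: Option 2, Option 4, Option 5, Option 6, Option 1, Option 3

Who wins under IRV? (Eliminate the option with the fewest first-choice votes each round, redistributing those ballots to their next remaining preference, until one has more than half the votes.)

Option 5

Round 1: Option 1 0, Option 2 24, Option 3 10, Option 4 14, Option 5 18, Option 6 19. Option 1 eliminated.
Round 2: Option 2 24, Option 3 10, Option 4 14, Option 5 18, Option 6 19. Option 3 eliminated.
Round 3: Option 2 24, Option 4 14, Option 5 18, Option 6 29. Option 4 eliminated.
Round 4: Option 2 24, Option 5 32, Option 6 29. Option 2 eliminated.
Round 5: Option 5 56, Option 6 29. Option 5 has a majority (≥43).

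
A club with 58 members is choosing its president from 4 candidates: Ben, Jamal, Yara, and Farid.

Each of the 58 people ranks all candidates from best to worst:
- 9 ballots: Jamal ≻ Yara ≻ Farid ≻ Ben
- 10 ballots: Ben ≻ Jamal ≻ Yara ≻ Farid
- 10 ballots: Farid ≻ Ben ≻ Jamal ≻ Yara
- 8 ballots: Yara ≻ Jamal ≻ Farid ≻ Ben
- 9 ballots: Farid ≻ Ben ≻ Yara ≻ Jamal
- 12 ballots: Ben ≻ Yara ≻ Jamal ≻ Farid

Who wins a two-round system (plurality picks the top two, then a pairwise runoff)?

Farid

Round 1 first-place votes: Ben 22, Jamal 9, Yara 8, Farid 19. Ben and Farid advance.
Runoff: Ben is ranked above Farid on 22 ballots, Farid above Ben on 36.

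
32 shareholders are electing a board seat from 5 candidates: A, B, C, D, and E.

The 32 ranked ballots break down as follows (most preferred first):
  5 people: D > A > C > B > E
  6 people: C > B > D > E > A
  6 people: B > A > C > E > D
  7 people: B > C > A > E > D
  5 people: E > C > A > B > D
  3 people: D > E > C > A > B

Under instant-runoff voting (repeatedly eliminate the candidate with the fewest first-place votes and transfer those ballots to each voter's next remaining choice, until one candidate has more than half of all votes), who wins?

C

Round 1: A 0, B 13, C 6, D 8, E 5. A eliminated.
Round 2: B 13, C 6, D 8, E 5. E eliminated.
Round 3: B 13, C 11, D 8. D eliminated.
Round 4: B 13, C 19. C has a majority (≥17).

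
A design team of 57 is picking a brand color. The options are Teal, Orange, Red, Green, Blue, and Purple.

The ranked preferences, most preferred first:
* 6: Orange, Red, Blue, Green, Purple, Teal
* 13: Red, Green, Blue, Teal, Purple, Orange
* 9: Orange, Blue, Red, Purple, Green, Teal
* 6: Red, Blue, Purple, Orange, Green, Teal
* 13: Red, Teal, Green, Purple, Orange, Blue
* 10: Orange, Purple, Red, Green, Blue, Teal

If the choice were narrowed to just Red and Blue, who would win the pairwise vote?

Red

Red is ranked above Blue on 48 ballots; Blue above Red on 9.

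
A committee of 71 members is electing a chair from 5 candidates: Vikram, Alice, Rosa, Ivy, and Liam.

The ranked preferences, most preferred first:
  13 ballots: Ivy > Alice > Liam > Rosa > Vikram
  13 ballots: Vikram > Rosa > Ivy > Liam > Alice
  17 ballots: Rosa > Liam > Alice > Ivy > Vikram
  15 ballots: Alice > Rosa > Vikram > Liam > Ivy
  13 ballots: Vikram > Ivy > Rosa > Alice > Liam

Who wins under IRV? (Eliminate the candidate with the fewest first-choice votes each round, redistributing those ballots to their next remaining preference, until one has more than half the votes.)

Alice

Round 1: Vikram 26, Alice 15, Rosa 17, Ivy 13, Liam 0. Liam eliminated.
Round 2: Vikram 26, Alice 15, Rosa 17, Ivy 13. Ivy eliminated.
Round 3: Vikram 26, Alice 28, Rosa 17. Rosa eliminated.
Round 4: Vikram 26, Alice 45. Alice has a majority (≥36).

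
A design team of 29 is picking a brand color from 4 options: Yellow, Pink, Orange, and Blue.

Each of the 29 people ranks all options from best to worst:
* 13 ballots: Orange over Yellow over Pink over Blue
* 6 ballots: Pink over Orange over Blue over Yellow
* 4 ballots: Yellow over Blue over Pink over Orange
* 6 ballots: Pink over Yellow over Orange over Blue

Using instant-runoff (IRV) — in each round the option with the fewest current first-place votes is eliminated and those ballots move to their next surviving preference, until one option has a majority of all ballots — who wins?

Round 1: Yellow 4, Pink 12, Orange 13, Blue 0. Blue eliminated.
Round 2: Yellow 4, Pink 12, Orange 13. Yellow eliminated.
Round 3: Pink 16, Orange 13. Pink has a majority (≥15).

Pink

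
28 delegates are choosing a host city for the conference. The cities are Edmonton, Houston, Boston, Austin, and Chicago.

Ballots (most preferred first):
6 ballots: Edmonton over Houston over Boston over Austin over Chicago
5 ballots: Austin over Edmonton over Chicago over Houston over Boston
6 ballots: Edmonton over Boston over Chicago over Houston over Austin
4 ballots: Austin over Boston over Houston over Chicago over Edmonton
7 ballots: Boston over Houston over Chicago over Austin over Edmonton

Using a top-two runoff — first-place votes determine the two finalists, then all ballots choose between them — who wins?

Round 1 first-place votes: Edmonton 12, Houston 0, Boston 7, Austin 9, Chicago 0. Edmonton and Austin advance.
Runoff: Edmonton is ranked above Austin on 12 ballots, Austin above Edmonton on 16.

Austin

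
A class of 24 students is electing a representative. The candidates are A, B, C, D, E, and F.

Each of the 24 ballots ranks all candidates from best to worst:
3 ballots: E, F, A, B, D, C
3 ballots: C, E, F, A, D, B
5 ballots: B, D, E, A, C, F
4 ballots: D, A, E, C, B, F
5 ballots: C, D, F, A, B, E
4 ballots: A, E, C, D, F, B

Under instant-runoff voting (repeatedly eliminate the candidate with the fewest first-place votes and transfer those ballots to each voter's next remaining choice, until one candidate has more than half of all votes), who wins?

A

Round 1: A 4, B 5, C 8, D 4, E 3, F 0. F eliminated.
Round 2: A 4, B 5, C 8, D 4, E 3. E eliminated.
Round 3: A 7, B 5, C 8, D 4. D eliminated.
Round 4: A 11, B 5, C 8. B eliminated.
Round 5: A 16, C 8. A has a majority (≥13).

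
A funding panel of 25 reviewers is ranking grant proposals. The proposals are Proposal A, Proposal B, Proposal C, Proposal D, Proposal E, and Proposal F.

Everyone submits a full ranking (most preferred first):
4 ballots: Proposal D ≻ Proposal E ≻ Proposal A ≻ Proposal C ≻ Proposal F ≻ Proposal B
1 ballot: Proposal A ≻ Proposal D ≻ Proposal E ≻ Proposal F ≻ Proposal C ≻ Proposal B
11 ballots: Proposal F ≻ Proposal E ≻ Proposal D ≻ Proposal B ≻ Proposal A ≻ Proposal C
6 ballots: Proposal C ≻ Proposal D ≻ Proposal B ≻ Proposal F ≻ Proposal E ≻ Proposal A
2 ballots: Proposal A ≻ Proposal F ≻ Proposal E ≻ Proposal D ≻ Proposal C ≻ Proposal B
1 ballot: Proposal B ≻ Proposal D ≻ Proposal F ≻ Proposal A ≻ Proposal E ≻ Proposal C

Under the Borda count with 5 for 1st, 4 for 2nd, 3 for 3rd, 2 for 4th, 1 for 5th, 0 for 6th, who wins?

Proposal A: 4×3 + 1×5 + 11×1 + 6×0 + 2×5 + 1×2 = 40
Proposal B: 4×0 + 1×0 + 11×2 + 6×3 + 2×0 + 1×5 = 45
Proposal C: 4×2 + 1×1 + 11×0 + 6×5 + 2×1 + 1×0 = 41
Proposal D: 4×5 + 1×4 + 11×3 + 6×4 + 2×2 + 1×4 = 89
Proposal E: 4×4 + 1×3 + 11×4 + 6×1 + 2×3 + 1×1 = 76
Proposal F: 4×1 + 1×2 + 11×5 + 6×2 + 2×4 + 1×3 = 84

Proposal D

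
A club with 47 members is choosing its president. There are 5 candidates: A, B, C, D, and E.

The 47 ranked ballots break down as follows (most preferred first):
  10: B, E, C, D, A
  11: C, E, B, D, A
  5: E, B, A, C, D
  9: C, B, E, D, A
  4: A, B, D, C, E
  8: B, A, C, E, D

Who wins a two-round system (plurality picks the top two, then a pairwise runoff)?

Round 1 first-place votes: A 4, B 18, C 20, D 0, E 5. C and B advance.
Runoff: C is ranked above B on 20 ballots, B above C on 27.

B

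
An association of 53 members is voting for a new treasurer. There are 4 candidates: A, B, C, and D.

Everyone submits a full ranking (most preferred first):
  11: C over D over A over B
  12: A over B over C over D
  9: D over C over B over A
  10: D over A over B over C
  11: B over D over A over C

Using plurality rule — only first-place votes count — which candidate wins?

D

First-place votes: A 12, B 11, C 11, D 19.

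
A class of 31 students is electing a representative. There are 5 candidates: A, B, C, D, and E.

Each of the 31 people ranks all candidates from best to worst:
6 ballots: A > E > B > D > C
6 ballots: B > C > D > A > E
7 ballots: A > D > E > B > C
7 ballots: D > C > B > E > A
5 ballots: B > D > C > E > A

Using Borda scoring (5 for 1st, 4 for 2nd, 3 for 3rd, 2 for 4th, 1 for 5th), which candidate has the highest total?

D

A: 6×5 + 6×2 + 7×5 + 7×1 + 5×1 = 89
B: 6×3 + 6×5 + 7×2 + 7×3 + 5×5 = 108
C: 6×1 + 6×4 + 7×1 + 7×4 + 5×3 = 80
D: 6×2 + 6×3 + 7×4 + 7×5 + 5×4 = 113
E: 6×4 + 6×1 + 7×3 + 7×2 + 5×2 = 75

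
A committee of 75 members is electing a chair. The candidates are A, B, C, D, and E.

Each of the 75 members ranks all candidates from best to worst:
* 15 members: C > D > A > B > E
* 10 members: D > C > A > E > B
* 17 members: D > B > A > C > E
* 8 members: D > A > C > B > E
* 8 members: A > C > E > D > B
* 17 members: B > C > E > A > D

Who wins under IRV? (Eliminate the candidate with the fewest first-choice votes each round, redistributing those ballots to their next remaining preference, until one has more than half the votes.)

Round 1: A 8, B 17, C 15, D 35, E 0. E eliminated.
Round 2: A 8, B 17, C 15, D 35. A eliminated.
Round 3: B 17, C 23, D 35. B eliminated.
Round 4: C 40, D 35. C has a majority (≥38).

C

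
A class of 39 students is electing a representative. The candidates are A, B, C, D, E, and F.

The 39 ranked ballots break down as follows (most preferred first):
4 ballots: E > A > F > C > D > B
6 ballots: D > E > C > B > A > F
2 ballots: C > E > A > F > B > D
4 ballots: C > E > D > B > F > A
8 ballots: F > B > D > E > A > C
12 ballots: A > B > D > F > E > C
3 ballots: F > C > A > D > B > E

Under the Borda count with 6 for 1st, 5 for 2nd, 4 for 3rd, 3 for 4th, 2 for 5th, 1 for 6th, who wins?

D

A: 4×5 + 6×2 + 2×4 + 4×1 + 8×2 + 12×6 + 3×4 = 144
B: 4×1 + 6×3 + 2×2 + 4×3 + 8×5 + 12×5 + 3×2 = 144
C: 4×3 + 6×4 + 2×6 + 4×6 + 8×1 + 12×1 + 3×5 = 107
D: 4×2 + 6×6 + 2×1 + 4×4 + 8×4 + 12×4 + 3×3 = 151
E: 4×6 + 6×5 + 2×5 + 4×5 + 8×3 + 12×2 + 3×1 = 135
F: 4×4 + 6×1 + 2×3 + 4×2 + 8×6 + 12×3 + 3×6 = 138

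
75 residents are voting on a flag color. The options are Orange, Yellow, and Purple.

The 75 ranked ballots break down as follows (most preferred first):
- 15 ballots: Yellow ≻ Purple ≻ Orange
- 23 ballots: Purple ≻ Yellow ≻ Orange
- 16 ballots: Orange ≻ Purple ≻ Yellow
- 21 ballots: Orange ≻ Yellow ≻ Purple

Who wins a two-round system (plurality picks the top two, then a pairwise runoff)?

Purple

Round 1 first-place votes: Orange 37, Yellow 15, Purple 23. Orange and Purple advance.
Runoff: Orange is ranked above Purple on 37 ballots, Purple above Orange on 38.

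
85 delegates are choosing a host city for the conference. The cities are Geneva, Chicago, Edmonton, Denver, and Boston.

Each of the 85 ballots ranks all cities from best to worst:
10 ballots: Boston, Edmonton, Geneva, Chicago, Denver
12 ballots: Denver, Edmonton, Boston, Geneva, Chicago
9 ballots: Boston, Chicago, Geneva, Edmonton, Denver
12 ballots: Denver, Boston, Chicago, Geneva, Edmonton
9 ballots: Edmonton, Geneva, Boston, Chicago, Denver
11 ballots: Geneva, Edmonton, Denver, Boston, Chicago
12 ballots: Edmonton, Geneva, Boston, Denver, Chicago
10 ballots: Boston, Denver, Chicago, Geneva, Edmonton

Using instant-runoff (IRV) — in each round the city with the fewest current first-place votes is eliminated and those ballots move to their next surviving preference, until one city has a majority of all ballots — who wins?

Edmonton

Round 1: Geneva 11, Chicago 0, Edmonton 21, Denver 24, Boston 29. Chicago eliminated.
Round 2: Geneva 11, Edmonton 21, Denver 24, Boston 29. Geneva eliminated.
Round 3: Edmonton 32, Denver 24, Boston 29. Denver eliminated.
Round 4: Edmonton 44, Boston 41. Edmonton has a majority (≥43).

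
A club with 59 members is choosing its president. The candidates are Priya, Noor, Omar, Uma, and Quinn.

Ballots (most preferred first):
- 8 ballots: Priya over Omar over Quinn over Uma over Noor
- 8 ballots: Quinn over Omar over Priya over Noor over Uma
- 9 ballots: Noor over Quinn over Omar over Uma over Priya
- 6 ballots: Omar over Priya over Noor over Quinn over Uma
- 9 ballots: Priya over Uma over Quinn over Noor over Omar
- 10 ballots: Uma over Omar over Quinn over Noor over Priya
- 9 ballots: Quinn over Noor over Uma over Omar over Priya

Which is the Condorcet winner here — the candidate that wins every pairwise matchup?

Quinn

Quinn vs Priya: 36–23
Quinn vs Noor: 44–15
Quinn vs Omar: 35–24
Quinn vs Uma: 40–19
Quinn beats every other candidate.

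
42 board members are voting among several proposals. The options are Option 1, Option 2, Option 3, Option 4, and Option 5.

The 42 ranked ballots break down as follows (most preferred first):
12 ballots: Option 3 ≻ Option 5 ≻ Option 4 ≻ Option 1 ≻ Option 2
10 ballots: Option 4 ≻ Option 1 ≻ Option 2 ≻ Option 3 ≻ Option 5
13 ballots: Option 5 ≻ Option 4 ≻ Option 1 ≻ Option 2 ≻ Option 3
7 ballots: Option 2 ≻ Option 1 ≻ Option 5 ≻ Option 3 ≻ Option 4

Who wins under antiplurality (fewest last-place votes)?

Option 1

Last-place votes: Option 1 0, Option 2 12, Option 3 13, Option 4 7, Option 5 10.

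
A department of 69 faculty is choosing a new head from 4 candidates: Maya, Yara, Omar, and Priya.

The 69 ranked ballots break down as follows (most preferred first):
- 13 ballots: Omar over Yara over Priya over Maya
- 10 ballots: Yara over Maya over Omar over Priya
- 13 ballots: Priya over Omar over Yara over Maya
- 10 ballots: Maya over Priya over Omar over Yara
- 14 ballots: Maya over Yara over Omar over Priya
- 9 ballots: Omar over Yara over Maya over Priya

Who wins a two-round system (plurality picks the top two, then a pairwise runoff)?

Omar

Round 1 first-place votes: Maya 24, Yara 10, Omar 22, Priya 13. Maya and Omar advance.
Runoff: Maya is ranked above Omar on 34 ballots, Omar above Maya on 35.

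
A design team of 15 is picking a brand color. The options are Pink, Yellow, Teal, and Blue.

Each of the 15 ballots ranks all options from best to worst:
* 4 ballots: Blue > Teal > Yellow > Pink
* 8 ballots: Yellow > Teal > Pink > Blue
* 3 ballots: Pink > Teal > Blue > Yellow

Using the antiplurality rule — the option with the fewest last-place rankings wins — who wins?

Last-place votes: Pink 4, Yellow 3, Teal 0, Blue 8.

Teal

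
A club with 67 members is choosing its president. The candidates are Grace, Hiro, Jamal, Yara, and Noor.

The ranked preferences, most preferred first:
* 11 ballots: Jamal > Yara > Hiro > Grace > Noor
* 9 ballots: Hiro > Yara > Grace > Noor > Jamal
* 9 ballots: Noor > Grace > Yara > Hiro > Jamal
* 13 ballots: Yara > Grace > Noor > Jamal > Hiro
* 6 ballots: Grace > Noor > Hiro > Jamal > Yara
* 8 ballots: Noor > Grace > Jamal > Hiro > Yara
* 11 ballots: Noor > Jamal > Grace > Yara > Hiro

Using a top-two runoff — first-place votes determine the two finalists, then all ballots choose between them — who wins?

Noor

Round 1 first-place votes: Grace 6, Hiro 9, Jamal 11, Yara 13, Noor 28. Noor and Yara advance.
Runoff: Noor is ranked above Yara on 34 ballots, Yara above Noor on 33.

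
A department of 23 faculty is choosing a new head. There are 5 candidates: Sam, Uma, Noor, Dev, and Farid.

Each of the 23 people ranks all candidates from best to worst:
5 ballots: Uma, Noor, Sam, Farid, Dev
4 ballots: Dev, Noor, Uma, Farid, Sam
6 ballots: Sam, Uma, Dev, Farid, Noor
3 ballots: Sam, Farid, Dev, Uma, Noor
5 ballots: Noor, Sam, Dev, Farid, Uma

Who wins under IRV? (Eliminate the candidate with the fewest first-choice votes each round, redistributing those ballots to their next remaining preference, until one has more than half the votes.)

Round 1: Sam 9, Uma 5, Noor 5, Dev 4, Farid 0. Farid eliminated.
Round 2: Sam 9, Uma 5, Noor 5, Dev 4. Dev eliminated.
Round 3: Sam 9, Uma 5, Noor 9. Uma eliminated.
Round 4: Sam 9, Noor 14. Noor has a majority (≥12).

Noor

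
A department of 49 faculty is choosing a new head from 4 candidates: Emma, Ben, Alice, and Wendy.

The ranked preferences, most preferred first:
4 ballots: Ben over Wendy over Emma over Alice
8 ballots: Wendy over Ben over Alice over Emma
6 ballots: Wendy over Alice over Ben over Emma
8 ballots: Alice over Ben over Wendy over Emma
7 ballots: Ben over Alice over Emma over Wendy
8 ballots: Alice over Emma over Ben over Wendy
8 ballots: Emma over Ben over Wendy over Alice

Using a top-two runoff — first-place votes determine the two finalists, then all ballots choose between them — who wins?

Wendy

Round 1 first-place votes: Emma 8, Ben 11, Alice 16, Wendy 14. Alice and Wendy advance.
Runoff: Alice is ranked above Wendy on 23 ballots, Wendy above Alice on 26.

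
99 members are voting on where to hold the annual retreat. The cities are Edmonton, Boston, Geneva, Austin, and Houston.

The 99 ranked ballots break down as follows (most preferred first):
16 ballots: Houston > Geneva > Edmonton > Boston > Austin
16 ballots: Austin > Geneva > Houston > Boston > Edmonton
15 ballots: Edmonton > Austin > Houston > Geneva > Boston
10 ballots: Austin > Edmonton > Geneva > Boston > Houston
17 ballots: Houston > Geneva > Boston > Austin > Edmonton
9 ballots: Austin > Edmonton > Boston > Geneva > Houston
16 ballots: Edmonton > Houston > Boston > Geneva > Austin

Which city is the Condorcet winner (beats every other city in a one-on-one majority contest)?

Austin vs Edmonton: 52–47
Austin vs Boston: 50–49
Austin vs Geneva: 50–49
Austin vs Houston: 50–49
Austin beats every other city.

Austin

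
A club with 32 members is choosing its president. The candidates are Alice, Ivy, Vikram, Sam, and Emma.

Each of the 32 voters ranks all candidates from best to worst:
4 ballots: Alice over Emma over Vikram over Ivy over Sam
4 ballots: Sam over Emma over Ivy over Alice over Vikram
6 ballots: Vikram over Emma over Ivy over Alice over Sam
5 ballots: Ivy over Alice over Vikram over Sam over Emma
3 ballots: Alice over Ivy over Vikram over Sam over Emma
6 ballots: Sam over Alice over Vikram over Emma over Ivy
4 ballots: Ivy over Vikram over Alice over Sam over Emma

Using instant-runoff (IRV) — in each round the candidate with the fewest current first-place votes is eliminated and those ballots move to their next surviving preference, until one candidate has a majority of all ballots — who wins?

Ivy

Round 1: Alice 7, Ivy 9, Vikram 6, Sam 10, Emma 0. Emma eliminated.
Round 2: Alice 7, Ivy 9, Vikram 6, Sam 10. Vikram eliminated.
Round 3: Alice 7, Ivy 15, Sam 10. Alice eliminated.
Round 4: Ivy 22, Sam 10. Ivy has a majority (≥17).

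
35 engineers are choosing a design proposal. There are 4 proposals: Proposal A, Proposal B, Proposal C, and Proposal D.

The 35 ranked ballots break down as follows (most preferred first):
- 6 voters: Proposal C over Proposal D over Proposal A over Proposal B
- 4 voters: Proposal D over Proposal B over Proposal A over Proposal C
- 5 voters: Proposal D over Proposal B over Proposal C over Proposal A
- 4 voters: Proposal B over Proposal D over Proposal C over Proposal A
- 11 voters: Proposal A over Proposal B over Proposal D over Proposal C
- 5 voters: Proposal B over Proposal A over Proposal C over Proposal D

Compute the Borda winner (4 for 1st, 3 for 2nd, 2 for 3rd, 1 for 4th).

Proposal B

Proposal A: 6×2 + 4×2 + 5×1 + 4×1 + 11×4 + 5×3 = 88
Proposal B: 6×1 + 4×3 + 5×3 + 4×4 + 11×3 + 5×4 = 102
Proposal C: 6×4 + 4×1 + 5×2 + 4×2 + 11×1 + 5×2 = 67
Proposal D: 6×3 + 4×4 + 5×4 + 4×3 + 11×2 + 5×1 = 93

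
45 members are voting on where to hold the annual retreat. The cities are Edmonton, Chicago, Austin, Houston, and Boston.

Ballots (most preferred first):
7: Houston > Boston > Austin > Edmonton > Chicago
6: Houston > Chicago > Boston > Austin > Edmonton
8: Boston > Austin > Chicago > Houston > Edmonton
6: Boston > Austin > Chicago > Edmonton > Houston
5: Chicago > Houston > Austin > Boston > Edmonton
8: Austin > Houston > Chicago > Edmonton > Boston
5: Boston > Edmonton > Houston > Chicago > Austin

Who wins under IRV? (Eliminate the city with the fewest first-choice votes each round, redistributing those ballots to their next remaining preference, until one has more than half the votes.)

Houston

Round 1: Edmonton 0, Chicago 5, Austin 8, Houston 13, Boston 19. Edmonton eliminated.
Round 2: Chicago 5, Austin 8, Houston 13, Boston 19. Chicago eliminated.
Round 3: Austin 8, Houston 18, Boston 19. Austin eliminated.
Round 4: Houston 26, Boston 19. Houston has a majority (≥23).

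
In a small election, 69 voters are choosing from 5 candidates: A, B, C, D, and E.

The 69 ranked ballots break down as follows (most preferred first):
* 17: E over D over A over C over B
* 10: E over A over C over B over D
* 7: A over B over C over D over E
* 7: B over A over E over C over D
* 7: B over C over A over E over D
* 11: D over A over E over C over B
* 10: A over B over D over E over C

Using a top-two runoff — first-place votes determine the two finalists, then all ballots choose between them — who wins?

A

Round 1 first-place votes: A 17, B 14, C 0, D 11, E 27. E and A advance.
Runoff: E is ranked above A on 27 ballots, A above E on 42.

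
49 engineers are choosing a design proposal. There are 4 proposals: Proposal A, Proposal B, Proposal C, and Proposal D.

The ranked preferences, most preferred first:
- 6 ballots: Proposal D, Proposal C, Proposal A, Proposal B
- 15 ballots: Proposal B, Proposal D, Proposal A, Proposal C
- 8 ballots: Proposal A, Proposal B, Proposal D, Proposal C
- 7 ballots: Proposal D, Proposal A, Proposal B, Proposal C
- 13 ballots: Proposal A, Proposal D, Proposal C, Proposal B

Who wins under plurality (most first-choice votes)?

Proposal A

First-place votes: Proposal A 21, Proposal B 15, Proposal C 0, Proposal D 13.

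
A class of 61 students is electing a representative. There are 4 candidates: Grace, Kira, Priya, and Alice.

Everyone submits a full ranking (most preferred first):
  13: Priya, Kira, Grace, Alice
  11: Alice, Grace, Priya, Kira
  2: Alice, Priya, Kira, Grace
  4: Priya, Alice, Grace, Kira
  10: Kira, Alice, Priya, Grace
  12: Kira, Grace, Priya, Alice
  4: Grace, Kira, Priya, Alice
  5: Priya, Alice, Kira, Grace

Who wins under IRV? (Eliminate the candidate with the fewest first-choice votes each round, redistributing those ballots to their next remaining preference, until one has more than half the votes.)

Round 1: Grace 4, Kira 22, Priya 22, Alice 13. Grace eliminated.
Round 2: Kira 26, Priya 22, Alice 13. Alice eliminated.
Round 3: Kira 26, Priya 35. Priya has a majority (≥31).

Priya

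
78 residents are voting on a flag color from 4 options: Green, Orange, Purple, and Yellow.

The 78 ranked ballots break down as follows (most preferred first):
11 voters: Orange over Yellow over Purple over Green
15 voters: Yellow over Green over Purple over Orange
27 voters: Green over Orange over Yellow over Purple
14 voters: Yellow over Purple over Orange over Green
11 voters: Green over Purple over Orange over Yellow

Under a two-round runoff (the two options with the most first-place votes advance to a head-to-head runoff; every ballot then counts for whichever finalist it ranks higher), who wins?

Round 1 first-place votes: Green 38, Orange 11, Purple 0, Yellow 29. Green and Yellow advance.
Runoff: Green is ranked above Yellow on 38 ballots, Yellow above Green on 40.

Yellow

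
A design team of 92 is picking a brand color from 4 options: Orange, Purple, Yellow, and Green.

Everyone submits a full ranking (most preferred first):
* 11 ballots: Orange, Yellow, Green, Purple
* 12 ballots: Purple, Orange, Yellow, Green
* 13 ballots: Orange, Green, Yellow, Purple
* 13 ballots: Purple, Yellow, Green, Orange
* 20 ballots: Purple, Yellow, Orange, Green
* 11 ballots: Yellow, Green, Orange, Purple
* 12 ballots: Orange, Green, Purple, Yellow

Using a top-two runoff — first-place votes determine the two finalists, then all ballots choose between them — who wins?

Orange

Round 1 first-place votes: Orange 36, Purple 45, Yellow 11, Green 0. Purple and Orange advance.
Runoff: Purple is ranked above Orange on 45 ballots, Orange above Purple on 47.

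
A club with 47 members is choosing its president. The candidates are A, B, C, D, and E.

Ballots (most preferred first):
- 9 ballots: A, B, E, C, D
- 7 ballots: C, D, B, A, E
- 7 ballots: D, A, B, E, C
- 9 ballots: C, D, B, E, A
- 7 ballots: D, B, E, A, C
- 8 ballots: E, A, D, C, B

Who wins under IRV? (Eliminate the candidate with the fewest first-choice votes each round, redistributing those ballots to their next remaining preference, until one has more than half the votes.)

Round 1: A 9, B 0, C 16, D 14, E 8. B eliminated.
Round 2: A 9, C 16, D 14, E 8. E eliminated.
Round 3: A 17, C 16, D 14. D eliminated.
Round 4: A 31, C 16. A has a majority (≥24).

A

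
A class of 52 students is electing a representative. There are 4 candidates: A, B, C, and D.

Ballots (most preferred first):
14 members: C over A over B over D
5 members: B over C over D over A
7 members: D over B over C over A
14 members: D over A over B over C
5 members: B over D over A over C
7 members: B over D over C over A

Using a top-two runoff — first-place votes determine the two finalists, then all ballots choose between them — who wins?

Round 1 first-place votes: A 0, B 17, C 14, D 21. D and B advance.
Runoff: D is ranked above B on 21 ballots, B above D on 31.

B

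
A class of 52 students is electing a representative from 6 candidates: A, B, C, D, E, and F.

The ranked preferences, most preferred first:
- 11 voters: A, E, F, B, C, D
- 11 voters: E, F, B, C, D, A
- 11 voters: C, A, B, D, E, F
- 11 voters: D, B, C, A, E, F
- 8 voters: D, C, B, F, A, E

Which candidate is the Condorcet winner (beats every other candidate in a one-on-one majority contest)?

B

B vs A: 30–22
B vs C: 33–19
B vs D: 33–19
B vs E: 30–22
B vs F: 30–22
B beats every other candidate.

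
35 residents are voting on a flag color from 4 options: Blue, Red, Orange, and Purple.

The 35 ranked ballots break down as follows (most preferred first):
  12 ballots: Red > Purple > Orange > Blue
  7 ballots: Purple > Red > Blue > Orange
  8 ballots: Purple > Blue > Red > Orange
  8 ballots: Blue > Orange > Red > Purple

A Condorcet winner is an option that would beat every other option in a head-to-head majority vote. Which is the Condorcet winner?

Red

Red vs Blue: 19–16
Red vs Orange: 27–8
Red vs Purple: 20–15
Red beats every other option.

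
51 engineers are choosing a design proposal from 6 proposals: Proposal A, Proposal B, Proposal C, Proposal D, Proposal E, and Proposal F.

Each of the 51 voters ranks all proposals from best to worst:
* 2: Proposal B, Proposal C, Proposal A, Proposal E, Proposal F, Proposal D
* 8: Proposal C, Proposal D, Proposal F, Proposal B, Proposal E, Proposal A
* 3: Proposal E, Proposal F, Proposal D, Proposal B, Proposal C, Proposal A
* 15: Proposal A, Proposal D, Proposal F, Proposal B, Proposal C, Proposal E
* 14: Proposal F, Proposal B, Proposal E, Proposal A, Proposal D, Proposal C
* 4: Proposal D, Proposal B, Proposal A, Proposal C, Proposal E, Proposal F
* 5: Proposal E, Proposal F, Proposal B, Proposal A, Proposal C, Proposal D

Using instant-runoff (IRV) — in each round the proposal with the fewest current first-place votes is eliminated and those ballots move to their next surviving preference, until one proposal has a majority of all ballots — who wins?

Round 1: Proposal A 15, Proposal B 2, Proposal C 8, Proposal D 4, Proposal E 8, Proposal F 14. Proposal B eliminated.
Round 2: Proposal A 15, Proposal C 10, Proposal D 4, Proposal E 8, Proposal F 14. Proposal D eliminated.
Round 3: Proposal A 19, Proposal C 10, Proposal E 8, Proposal F 14. Proposal E eliminated.
Round 4: Proposal A 19, Proposal C 10, Proposal F 22. Proposal C eliminated.
Round 5: Proposal A 21, Proposal F 30. Proposal F has a majority (≥26).

Proposal F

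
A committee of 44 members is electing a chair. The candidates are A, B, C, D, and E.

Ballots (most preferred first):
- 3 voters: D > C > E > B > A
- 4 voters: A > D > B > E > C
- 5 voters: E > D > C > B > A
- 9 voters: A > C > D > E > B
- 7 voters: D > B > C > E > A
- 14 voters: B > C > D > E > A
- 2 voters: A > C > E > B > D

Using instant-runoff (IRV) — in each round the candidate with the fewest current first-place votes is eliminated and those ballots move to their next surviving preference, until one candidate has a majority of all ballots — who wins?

D

Round 1: A 15, B 14, C 0, D 10, E 5. C eliminated.
Round 2: A 15, B 14, D 10, E 5. E eliminated.
Round 3: A 15, B 14, D 15. B eliminated.
Round 4: A 15, D 29. D has a majority (≥23).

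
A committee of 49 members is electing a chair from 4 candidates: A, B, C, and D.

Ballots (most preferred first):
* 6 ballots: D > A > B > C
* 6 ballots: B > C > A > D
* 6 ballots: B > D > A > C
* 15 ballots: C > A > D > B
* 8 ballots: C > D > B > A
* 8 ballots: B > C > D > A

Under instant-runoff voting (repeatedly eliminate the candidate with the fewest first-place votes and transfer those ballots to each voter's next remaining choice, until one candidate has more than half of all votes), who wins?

B

Round 1: A 0, B 20, C 23, D 6. A eliminated.
Round 2: B 20, C 23, D 6. D eliminated.
Round 3: B 26, C 23. B has a majority (≥25).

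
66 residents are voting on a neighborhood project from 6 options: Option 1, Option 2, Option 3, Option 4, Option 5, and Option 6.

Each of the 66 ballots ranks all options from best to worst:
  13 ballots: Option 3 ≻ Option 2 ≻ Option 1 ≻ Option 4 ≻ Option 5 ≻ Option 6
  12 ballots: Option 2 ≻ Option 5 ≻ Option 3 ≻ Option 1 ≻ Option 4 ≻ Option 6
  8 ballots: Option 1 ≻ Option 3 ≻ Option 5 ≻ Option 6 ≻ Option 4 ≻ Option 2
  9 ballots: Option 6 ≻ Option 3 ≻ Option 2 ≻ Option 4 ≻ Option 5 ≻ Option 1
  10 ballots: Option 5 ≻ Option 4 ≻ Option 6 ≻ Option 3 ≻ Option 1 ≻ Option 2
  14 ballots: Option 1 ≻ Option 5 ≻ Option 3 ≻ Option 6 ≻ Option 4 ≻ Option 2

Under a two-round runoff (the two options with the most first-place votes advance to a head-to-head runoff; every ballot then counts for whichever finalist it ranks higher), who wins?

Round 1 first-place votes: Option 1 22, Option 2 12, Option 3 13, Option 4 0, Option 5 10, Option 6 9. Option 1 and Option 3 advance.
Runoff: Option 1 is ranked above Option 3 on 22 ballots, Option 3 above Option 1 on 44.

Option 3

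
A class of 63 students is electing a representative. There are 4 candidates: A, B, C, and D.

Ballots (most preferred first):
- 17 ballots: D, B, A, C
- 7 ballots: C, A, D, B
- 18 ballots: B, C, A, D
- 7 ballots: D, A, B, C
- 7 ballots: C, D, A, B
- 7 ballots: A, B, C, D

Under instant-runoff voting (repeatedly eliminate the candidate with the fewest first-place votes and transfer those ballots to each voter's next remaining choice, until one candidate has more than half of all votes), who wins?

D

Round 1: A 7, B 18, C 14, D 24. A eliminated.
Round 2: B 25, C 14, D 24. C eliminated.
Round 3: B 25, D 38. D has a majority (≥32).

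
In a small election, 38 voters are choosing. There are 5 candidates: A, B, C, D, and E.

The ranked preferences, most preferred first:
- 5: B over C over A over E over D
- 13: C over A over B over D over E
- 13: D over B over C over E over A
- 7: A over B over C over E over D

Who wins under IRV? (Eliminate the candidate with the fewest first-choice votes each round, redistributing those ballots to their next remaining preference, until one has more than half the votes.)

C

Round 1: A 7, B 5, C 13, D 13, E 0. E eliminated.
Round 2: A 7, B 5, C 13, D 13. B eliminated.
Round 3: A 7, C 18, D 13. A eliminated.
Round 4: C 25, D 13. C has a majority (≥20).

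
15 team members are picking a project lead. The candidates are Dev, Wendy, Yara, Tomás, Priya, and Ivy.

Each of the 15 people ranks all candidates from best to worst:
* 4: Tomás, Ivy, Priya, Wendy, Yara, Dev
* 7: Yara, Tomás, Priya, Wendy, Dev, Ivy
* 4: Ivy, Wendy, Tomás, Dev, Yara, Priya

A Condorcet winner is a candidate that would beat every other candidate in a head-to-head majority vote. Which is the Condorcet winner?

Tomás vs Dev: 15–0
Tomás vs Wendy: 11–4
Tomás vs Yara: 8–7
Tomás vs Priya: 15–0
Tomás vs Ivy: 11–4
Tomás beats every other candidate.

Tomás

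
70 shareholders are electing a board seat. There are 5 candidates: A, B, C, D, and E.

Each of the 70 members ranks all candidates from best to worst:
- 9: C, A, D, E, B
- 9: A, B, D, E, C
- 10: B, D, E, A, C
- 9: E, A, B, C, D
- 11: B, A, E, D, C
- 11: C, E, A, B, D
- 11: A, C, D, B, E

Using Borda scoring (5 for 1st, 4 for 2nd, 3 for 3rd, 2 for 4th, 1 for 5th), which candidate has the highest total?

A

A: 9×4 + 9×5 + 10×2 + 9×4 + 11×4 + 11×3 + 11×5 = 269
B: 9×1 + 9×4 + 10×5 + 9×3 + 11×5 + 11×2 + 11×2 = 221
C: 9×5 + 9×1 + 10×1 + 9×2 + 11×1 + 11×5 + 11×4 = 192
D: 9×3 + 9×3 + 10×4 + 9×1 + 11×2 + 11×1 + 11×3 = 169
E: 9×2 + 9×2 + 10×3 + 9×5 + 11×3 + 11×4 + 11×1 = 199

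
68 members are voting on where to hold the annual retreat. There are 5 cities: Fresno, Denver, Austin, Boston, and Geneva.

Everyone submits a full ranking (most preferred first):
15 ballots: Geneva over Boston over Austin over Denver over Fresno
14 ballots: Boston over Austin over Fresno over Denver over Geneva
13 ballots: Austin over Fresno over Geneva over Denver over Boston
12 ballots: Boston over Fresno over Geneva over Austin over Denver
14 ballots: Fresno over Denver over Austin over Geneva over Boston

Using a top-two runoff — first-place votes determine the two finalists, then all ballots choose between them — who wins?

Round 1 first-place votes: Fresno 14, Denver 0, Austin 13, Boston 26, Geneva 15. Boston and Geneva advance.
Runoff: Boston is ranked above Geneva on 26 ballots, Geneva above Boston on 42.

Geneva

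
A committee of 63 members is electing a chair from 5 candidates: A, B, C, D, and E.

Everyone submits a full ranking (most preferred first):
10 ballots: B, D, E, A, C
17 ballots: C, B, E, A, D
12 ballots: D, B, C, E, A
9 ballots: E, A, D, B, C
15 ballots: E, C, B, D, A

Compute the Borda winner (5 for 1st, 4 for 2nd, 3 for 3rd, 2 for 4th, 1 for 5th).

B

A: 10×2 + 17×2 + 12×1 + 9×4 + 15×1 = 117
B: 10×5 + 17×4 + 12×4 + 9×2 + 15×3 = 229
C: 10×1 + 17×5 + 12×3 + 9×1 + 15×4 = 200
D: 10×4 + 17×1 + 12×5 + 9×3 + 15×2 = 174
E: 10×3 + 17×3 + 12×2 + 9×5 + 15×5 = 225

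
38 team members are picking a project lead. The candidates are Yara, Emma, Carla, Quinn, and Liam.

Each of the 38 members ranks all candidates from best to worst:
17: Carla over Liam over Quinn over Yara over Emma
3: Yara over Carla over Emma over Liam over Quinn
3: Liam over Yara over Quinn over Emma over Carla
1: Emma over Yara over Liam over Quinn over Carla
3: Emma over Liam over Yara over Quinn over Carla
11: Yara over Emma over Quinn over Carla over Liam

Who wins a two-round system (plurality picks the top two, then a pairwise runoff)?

Round 1 first-place votes: Yara 14, Emma 4, Carla 17, Quinn 0, Liam 3. Carla and Yara advance.
Runoff: Carla is ranked above Yara on 17 ballots, Yara above Carla on 21.

Yara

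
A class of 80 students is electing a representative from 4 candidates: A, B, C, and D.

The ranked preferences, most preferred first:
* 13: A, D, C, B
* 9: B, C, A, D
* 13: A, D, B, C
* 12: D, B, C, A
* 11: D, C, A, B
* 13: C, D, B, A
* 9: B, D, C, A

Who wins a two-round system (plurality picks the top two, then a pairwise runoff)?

D

Round 1 first-place votes: A 26, B 18, C 13, D 23. A and D advance.
Runoff: A is ranked above D on 35 ballots, D above A on 45.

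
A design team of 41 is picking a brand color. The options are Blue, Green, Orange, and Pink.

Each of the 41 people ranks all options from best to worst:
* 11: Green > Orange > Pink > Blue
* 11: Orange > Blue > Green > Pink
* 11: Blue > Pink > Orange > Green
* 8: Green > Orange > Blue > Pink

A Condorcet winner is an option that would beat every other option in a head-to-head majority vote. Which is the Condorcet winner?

Orange vs Blue: 30–11
Orange vs Green: 22–19
Orange vs Pink: 30–11
Orange beats every other option.

Orange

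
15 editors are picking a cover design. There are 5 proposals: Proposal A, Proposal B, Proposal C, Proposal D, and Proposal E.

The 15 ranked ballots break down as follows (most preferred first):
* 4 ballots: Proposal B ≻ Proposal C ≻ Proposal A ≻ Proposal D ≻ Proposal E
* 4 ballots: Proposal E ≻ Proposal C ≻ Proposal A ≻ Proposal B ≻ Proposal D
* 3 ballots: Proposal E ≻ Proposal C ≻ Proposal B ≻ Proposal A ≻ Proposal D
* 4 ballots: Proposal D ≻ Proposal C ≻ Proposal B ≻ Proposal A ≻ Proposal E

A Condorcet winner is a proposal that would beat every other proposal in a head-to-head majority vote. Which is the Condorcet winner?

Proposal C

Proposal C vs Proposal A: 15–0
Proposal C vs Proposal B: 11–4
Proposal C vs Proposal D: 11–4
Proposal C vs Proposal E: 8–7
Proposal C beats every other proposal.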